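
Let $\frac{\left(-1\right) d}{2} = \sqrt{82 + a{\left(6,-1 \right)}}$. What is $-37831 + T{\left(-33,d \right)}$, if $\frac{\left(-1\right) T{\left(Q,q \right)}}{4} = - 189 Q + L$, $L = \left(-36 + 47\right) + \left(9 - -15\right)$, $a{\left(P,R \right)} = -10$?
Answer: $-62919$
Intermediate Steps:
$d = - 12 \sqrt{2}$ ($d = - 2 \sqrt{82 - 10} = - 2 \sqrt{72} = - 2 \cdot 6 \sqrt{2} = - 12 \sqrt{2} \approx -16.971$)
$L = 35$ ($L = 11 + \left(9 + 15\right) = 11 + 24 = 35$)
$T{\left(Q,q \right)} = -140 + 756 Q$ ($T{\left(Q,q \right)} = - 4 \left(- 189 Q + 35\right) = - 4 \left(35 - 189 Q\right) = -140 + 756 Q$)
$-37831 + T{\left(-33,d \right)} = -37831 + \left(-140 + 756 \left(-33\right)\right) = -37831 - 25088 = -62919$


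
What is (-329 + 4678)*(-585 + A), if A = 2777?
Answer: 9533008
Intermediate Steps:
(-329 + 4678)*(-585 + A) = (-329 + 4678)*(-585 + 2777) = 4349*2192 = 9533008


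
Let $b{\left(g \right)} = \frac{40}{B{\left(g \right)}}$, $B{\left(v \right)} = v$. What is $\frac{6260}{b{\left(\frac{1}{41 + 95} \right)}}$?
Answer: $\frac{313}{272} \approx 1.1507$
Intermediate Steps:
$b{\left(g \right)} = \frac{40}{g}$
$\frac{6260}{b{\left(\frac{1}{41 + 95} \right)}} = \frac{6260}{40 \frac{1}{\frac{1}{41 + 95}}} = \frac{6260}{40 \frac{1}{\frac{1}{136}}} = \frac{6260}{40 \cdot 136} = \frac{6260}{5440} = 6260 \cdot \frac{1}{5440} = \frac{313}{272}$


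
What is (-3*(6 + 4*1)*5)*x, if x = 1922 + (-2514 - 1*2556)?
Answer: 472200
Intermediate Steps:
x = -3148 (x = 1922 + (-2514 - 2556) = 1922 - 5070 = -3148)
(-3*(6 + 4*1)*5)*x = (-3*(6 + 4*1)*5)*(-3148) = (-3*(6 + 4)*5)*(-3148) = (-3*10*5)*(-3148) = -30*5*(-3148) = -150*(-3148) = 472200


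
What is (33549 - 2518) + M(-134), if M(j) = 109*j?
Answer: 16425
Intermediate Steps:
(33549 - 2518) + M(-134) = (33549 - 2518) + 109*(-134) = 31031 - 14606 = 16425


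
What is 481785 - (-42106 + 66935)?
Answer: 456956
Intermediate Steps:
481785 - (-42106 + 66935) = 481785 - 1*24829 = 481785 - 24829 = 456956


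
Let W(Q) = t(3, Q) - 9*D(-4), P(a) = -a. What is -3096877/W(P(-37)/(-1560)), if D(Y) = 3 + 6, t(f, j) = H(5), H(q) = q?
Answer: 3096877/76 ≈ 40748.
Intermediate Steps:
t(f, j) = 5
D(Y) = 9
W(Q) = -76 (W(Q) = 5 - 9*9 = 5 - 81 = -76)
-3096877/W(P(-37)/(-1560)) = -3096877/(-76) = -3096877*(-1/76) = 3096877/76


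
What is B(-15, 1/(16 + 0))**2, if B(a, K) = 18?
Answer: 324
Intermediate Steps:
B(-15, 1/(16 + 0))**2 = 18**2 = 324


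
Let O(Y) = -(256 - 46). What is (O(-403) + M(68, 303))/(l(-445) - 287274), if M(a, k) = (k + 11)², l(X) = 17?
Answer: -98386/287257 ≈ -0.34250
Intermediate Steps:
M(a, k) = (11 + k)²
O(Y) = -210 (O(Y) = -1*210 = -210)
(O(-403) + M(68, 303))/(l(-445) - 287274) = (-210 + (11 + 303)²)/(17 - 287274) = (-210 + 314²)/(-287257) = (-210 + 98596)*(-1/287257) = 98386*(-1/287257) = -98386/287257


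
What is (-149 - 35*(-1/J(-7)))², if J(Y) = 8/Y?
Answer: 2064969/64 ≈ 32265.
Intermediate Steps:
(-149 - 35*(-1/J(-7)))² = (-149 - 35/((-8/(-7))))² = (-149 - 35/((-8*(-1)/7)))² = (-149 - 35/((-1*(-8/7))))² = (-149 - 35/8/7)² = (-149 - 35*7/8)² = (-149 - 245/8)² = (-1437/8)² = 2064969/64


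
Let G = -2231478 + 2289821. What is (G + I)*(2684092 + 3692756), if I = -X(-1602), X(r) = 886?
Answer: 366394555536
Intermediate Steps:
I = -886 (I = -1*886 = -886)
G = 58343
(G + I)*(2684092 + 3692756) = (58343 - 886)*(2684092 + 3692756) = 57457*6376848 = 366394555536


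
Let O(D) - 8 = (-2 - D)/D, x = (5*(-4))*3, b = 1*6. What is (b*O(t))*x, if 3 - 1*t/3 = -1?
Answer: -2460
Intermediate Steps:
t = 12 (t = 9 - 3*(-1) = 9 + 3 = 12)
b = 6
x = -60 (x = -20*3 = -60)
O(D) = 8 + (-2 - D)/D
(b*O(t))*x = (6*(7 - 2/12))*(-60) = (6*(7 - 2*1/12))*(-60) = (6*(7 - ⅙))*(-60) = (6*(41/6))*(-60) = 41*(-60) = -2460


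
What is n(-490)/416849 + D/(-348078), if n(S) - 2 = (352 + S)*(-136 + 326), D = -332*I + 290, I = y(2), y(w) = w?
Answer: -4485003739/72547983111 ≈ -0.061821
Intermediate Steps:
I = 2
D = -374 (D = -332*2 + 290 = -664 + 290 = -374)
n(S) = 66882 + 190*S (n(S) = 2 + (352 + S)*(-136 + 326) = 2 + (352 + S)*190 = 2 + (66880 + 190*S) = 66882 + 190*S)
n(-490)/416849 + D/(-348078) = (66882 + 190*(-490))/416849 - 374/(-348078) = (66882 - 93100)*(1/416849) - 374*(-1/348078) = -26218*1/416849 + 187/174039 = -26218/416849 + 187/174039 = -4485003739/72547983111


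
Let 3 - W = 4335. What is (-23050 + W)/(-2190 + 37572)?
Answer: -13691/17691 ≈ -0.77390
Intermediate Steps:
W = -4332 (W = 3 - 1*4335 = 3 - 4335 = -4332)
(-23050 + W)/(-2190 + 37572) = (-23050 - 4332)/(-2190 + 37572) = -27382/35382 = -27382*1/35382 = -13691/17691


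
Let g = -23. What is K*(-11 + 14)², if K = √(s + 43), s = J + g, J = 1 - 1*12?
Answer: 27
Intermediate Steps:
J = -11 (J = 1 - 12 = -11)
s = -34 (s = -11 - 23 = -34)
K = 3 (K = √(-34 + 43) = √9 = 3)
K*(-11 + 14)² = 3*(-11 + 14)² = 3*3² = 3*9 = 27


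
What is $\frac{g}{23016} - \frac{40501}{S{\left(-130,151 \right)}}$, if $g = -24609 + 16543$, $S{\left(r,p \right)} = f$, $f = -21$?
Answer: $\frac{22190515}{11508} \approx 1928.3$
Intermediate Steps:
$S{\left(r,p \right)} = -21$
$g = -8066$
$\frac{g}{23016} - \frac{40501}{S{\left(-130,151 \right)}} = - \frac{8066}{23016} - \frac{40501}{-21} = \left(-8066\right) \frac{1}{23016} - - \frac{40501}{21} = - \frac{4033}{11508} + \frac{40501}{21} = \frac{22190515}{11508}$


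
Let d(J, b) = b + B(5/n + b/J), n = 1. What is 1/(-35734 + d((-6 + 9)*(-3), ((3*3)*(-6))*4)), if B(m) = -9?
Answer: -1/35959 ≈ -2.7809e-5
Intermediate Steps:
d(J, b) = -9 + b (d(J, b) = b - 9 = -9 + b)
1/(-35734 + d((-6 + 9)*(-3), ((3*3)*(-6))*4)) = 1/(-35734 + (-9 + ((3*3)*(-6))*4)) = 1/(-35734 + (-9 + (9*(-6))*4)) = 1/(-35734 + (-9 - 54*4)) = 1/(-35734 + (-9 - 216)) = 1/(-35734 - 225) = 1/(-35959) = -1/35959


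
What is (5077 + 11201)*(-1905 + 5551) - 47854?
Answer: 59301734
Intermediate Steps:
(5077 + 11201)*(-1905 + 5551) - 47854 = 16278*3646 - 47854 = 59349588 - 47854 = 59301734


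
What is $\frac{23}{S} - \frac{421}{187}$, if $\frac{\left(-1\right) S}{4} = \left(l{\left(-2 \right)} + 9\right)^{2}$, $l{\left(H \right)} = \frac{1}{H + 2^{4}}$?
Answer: $- \frac{7001058}{3016123} \approx -2.3212$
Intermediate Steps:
$l{\left(H \right)} = \frac{1}{16 + H}$ ($l{\left(H \right)} = \frac{1}{H + 16} = \frac{1}{16 + H}$)
$S = - \frac{16129}{49}$ ($S = - 4 \left(\frac{1}{16 - 2} + 9\right)^{2} = - 4 \left(\frac{1}{14} + 9\right)^{2} = - 4 \left(\frac{127}{14}\right)^{2} = \left(-4\right) \frac{16129}{196} = - \frac{16129}{49} \approx -329.16$)
$\frac{23}{S} - \frac{421}{187} = \frac{23}{- \frac{16129}{49}} - \frac{421}{187} = 23 \left(- \frac{49}{16129}\right) - \frac{421}{187} = - \frac{1127}{16129} - \frac{421}{187} = - \frac{7001058}{3016123}$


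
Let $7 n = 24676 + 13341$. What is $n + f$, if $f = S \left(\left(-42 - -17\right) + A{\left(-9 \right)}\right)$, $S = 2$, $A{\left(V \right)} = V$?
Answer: $5363$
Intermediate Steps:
$f = -68$ ($f = 2 \left(\left(-42 - -17\right) - 9\right) = 2 \left(\left(-42 + 17\right) - 9\right) = 2 \left(-25 - 9\right) = 2 \left(-34\right) = -68$)
$n = 5431$ ($n = \frac{24676 + 13341}{7} = \frac{1}{7} \cdot 38017 = 5431$)
$n + f = 5431 - 68 = 5363$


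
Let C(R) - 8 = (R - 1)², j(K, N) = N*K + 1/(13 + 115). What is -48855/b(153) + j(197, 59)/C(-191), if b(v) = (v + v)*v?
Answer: -26820599045/36827163648 ≈ -0.72828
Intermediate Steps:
b(v) = 2*v² (b(v) = (2*v)*v = 2*v²)
j(K, N) = 1/128 + K*N (j(K, N) = K*N + 1/128 = 1/128 + K*N)
C(R) = 8 + (-1 + R)² (C(R) = 8 + (R - 1)² = 8 + (-1 + R)²)
-48855/b(153) + j(197, 59)/C(-191) = -48855/(2*153²) + (1/128 + 197*59)/(8 + (-1 - 191)²) = -48855/(2*23409) + (1/128 + 11623)/(8 + (-192)²) = -48855/46818 + 1487745/(128*(8 + 36864)) = -48855*1/46818 + (1487745/128)/36872 = -16285/15606 + (1487745/128)*(1/36872) = -16285/15606 + 1487745/4719616 = -26820599045/36827163648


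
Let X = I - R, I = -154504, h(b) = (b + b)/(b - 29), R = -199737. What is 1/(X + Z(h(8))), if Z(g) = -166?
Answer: 1/45067 ≈ 2.2189e-5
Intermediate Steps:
h(b) = 2*b/(-29 + b) (h(b) = (2*b)/(-29 + b) = 2*b/(-29 + b))
X = 45233 (X = -154504 - 1*(-199737) = -154504 + 199737 = 45233)
1/(X + Z(h(8))) = 1/(45233 - 166) = 1/45067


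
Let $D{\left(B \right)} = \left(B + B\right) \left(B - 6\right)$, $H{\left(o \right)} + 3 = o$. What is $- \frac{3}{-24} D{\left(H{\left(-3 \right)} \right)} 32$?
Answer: $576$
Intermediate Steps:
$H{\left(o \right)} = -3 + o$
$D{\left(B \right)} = 2 B \left(-6 + B\right)$
$- \frac{3}{-24} D{\left(H{\left(-3 \right)} \right)} 32 = - \frac{3}{-24} \cdot 2 \left(-3 - 3\right) \left(-6 - 6\right) 32 = \left(-3\right) \left(- \frac{1}{24}\right) 2 \left(-6\right) \left(-6 - 6\right) 32 = \frac{2 \left(-6\right) \left(-12\right)}{8} \cdot 32 = \frac{1}{8} \cdot 144 \cdot 32 = 18 \cdot 32 = 576$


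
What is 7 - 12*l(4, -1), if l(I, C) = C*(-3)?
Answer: -29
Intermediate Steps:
l(I, C) = -3*C
7 - 12*l(4, -1) = 7 - (-36)*(-1) = 7 - 12*3 = 7 - 36 = -29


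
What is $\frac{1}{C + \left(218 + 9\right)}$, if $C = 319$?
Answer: $\frac{1}{546} \approx 0.0018315$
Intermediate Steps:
$\frac{1}{C + \left(218 + 9\right)} = \frac{1}{319 + \left(218 + 9\right)} = \frac{1}{319 + 227} = \frac{1}{546}$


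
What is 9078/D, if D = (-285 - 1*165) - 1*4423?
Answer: -9078/4873 ≈ -1.8629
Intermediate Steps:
D = -4873 (D = (-285 - 165) - 4423 = -450 - 4423 = -4873)
9078/D = 9078/(-4873) = 9078*(-1/4873) = -9078/4873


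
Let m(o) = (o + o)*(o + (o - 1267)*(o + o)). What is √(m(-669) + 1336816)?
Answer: I*√3463680446 ≈ 58853.0*I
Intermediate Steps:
m(o) = 2*o*(o + 2*o*(-1267 + o)) (m(o) = (2*o)*(o + (-1267 + o)*(2*o)) = (2*o)*(o + 2*o*(-1267 + o)) = 2*o*(o + 2*o*(-1267 + o)))
√(m(-669) + 1336816) = √((-669)²*(-5066 + 4*(-669)) + 1336816) = √(447561*(-5066 - 2676) + 1336816) = √(447561*(-7742) + 1336816) = √(-3465017262 + 1336816) = √(-3463680446) = I*√3463680446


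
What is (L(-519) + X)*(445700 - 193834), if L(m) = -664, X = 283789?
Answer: 71309561250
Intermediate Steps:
(L(-519) + X)*(445700 - 193834) = (-664 + 283789)*(445700 - 193834) = 283125*251866 = 71309561250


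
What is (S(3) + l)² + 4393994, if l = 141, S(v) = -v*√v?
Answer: 4413902 - 846*√3 ≈ 4.4124e+6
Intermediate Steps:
S(v) = -v^(3/2)
(S(3) + l)² + 4393994 = (-3^(3/2) + 141)² + 4393994 = (-3*√3 + 141)² + 4393994 = (141 - 3*√3)² + 4393994 = 4393994 + (141 - 3*√3)²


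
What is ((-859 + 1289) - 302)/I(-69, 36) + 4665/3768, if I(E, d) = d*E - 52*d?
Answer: 1653203/1367784 ≈ 1.2087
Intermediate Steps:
I(E, d) = -52*d + E*d (I(E, d) = E*d - 52*d = -52*d + E*d)
((-859 + 1289) - 302)/I(-69, 36) + 4665/3768 = ((-859 + 1289) - 302)/((36*(-52 - 69))) + 4665/3768 = (430 - 302)/((36*(-121))) + 4665*(1/3768) = 128/(-4356) + 1555/1256 = 128*(-1/4356) + 1555/1256 = -32/1089 + 1555/1256 = 1653203/1367784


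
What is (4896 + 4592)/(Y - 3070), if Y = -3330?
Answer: -593/400 ≈ -1.4825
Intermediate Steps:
(4896 + 4592)/(Y - 3070) = (4896 + 4592)/(-3330 - 3070) = 9488/(-6400) = 9488*(-1/6400) = -593/400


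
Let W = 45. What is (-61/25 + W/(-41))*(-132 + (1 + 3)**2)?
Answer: 420616/1025 ≈ 410.36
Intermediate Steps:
(-61/25 + W/(-41))*(-132 + (1 + 3)**2) = (-61/25 + 45/(-41))*(-132 + (1 + 3)**2) = (-61*1/25 + 45*(-1/41))*(-132 + 4**2) = (-61/25 - 45/41)*(-132 + 16) = -3626/1025*(-116) = 420616/1025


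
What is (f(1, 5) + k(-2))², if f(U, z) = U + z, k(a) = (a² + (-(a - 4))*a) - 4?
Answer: 36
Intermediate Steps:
k(a) = -4 + a² + a*(4 - a) (k(a) = (a² + (-(-4 + a))*a) - 4 = (a² + (4 - a)*a) - 4 = (a² + a*(4 - a)) - 4 = -4 + a² + a*(4 - a))
(f(1, 5) + k(-2))² = ((1 + 5) + (-4 + 4*(-2)))² = (6 + (-4 - 8))² = (6 - 12)² = (-6)² = 36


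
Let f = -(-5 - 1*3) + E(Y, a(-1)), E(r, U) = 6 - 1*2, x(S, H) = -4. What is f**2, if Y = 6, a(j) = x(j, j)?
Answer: 144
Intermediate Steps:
a(j) = -4
E(r, U) = 4 (E(r, U) = 6 - 2 = 4)
f = 12 (f = -(-5 - 1*3) + 4 = -(-5 - 3) + 4 = -1*(-8) + 4 = 8 + 4 = 12)
f**2 = 12**2 = 144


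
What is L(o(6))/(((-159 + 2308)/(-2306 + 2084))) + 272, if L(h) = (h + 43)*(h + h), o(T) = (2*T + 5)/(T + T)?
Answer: 6679079/25788 ≈ 259.00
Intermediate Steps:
o(T) = (5 + 2*T)/(2*T) (o(T) = (5 + 2*T)/((2*T)) = (5 + 2*T)*(1/(2*T)) = (5 + 2*T)/(2*T))
L(h) = 2*h*(43 + h) (L(h) = (43 + h)*(2*h) = 2*h*(43 + h))
L(o(6))/(((-159 + 2308)/(-2306 + 2084))) + 272 = (2*((5/2 + 6)/6)*(43 + (5/2 + 6)/6))/(((-159 + 2308)/(-2306 + 2084))) + 272 = (2*((1/6)*(17/2))*(43 + (1/6)*(17/2)))/((2149/(-222))) + 272 = (2*(17/12)*(43 + 17/12))/((2149*(-1/222))) + 272 = (2*(17/12)*(533/12))/(-2149/222) + 272 = (9061/72)*(-222/2149) + 272 = -335257/25788 + 272 = 6679079/25788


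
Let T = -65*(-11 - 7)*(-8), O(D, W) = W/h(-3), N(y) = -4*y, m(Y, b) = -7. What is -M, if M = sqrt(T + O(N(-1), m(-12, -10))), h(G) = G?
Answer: -I*sqrt(84219)/3 ≈ -96.735*I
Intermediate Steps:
O(D, W) = -W/3 (O(D, W) = W/(-3) = W*(-1/3) = -W/3)
T = -9360 (T = -(-1170)*(-8) = -65*144 = -9360)
M = I*sqrt(84219)/3 (M = sqrt(-9360 - 1/3*(-7)) = sqrt(-9360 + 7/3) = sqrt(-28073/3) = I*sqrt(84219)/3 ≈ 96.735*I)
-M = -I*sqrt(84219)/3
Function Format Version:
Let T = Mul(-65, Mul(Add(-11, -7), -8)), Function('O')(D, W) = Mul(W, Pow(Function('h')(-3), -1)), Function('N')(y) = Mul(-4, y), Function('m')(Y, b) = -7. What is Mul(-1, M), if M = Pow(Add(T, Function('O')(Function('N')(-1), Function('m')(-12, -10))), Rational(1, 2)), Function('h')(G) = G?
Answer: Mul(Rational(-1, 3), I, Pow(84219, Rational(1, 2))) ≈ Mul(-96.735, I)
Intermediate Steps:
Function('O')(D, W) = Mul(Rational(-1, 3), W) (Function('O')(D, W) = Mul(W, Pow(-3, -1)) = Mul(W, Rational(-1, 3)) = Mul(Rational(-1, 3), W))
T = -9360 (T = Mul(-65, Mul(-18, -8)) = Mul(-65, 144) = -9360)
M = Mul(Rational(1, 3), I, Pow(84219, Rational(1, 2))) (M = Pow(Add(-9360, Mul(Rational(-1, 3), -7)), Rational(1, 2)) = Pow(Add(-9360, Rational(7, 3)), Rational(1, 2)) = Pow(Rational(-28073, 3), Rational(1, 2)) = Mul(Rational(1, 3), I, Pow(84219, Rational(1, 2))) ≈ Mul(96.735, I))
Mul(-1, M) = Mul(-1, Mul(Rational(1, 3), I, Pow(84219, Rational(1, 2)))) = Mul(Rational(-1, 3), I, Pow(84219, Rational(1, 2)))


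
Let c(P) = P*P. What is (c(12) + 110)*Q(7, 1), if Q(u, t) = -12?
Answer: -3048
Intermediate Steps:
c(P) = P**2
(c(12) + 110)*Q(7, 1) = (12**2 + 110)*(-12) = (144 + 110)*(-12) = 254*(-12) = -3048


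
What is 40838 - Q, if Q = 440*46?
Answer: 20598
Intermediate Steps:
Q = 20240
40838 - Q = 40838 - 1*20240 = 40838 - 20240 = 20598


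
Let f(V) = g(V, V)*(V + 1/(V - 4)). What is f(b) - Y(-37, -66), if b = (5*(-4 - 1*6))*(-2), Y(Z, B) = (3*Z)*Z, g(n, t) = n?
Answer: 141457/24 ≈ 5894.0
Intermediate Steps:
Y(Z, B) = 3*Z²
b = 100 (b = (5*(-4 - 6))*(-2) = (5*(-10))*(-2) = -50*(-2) = 100)
f(V) = V*(V + 1/(-4 + V)) (f(V) = V*(V + 1/(V - 4)) = V*(V + 1/(-4 + V)))
f(b) - Y(-37, -66) = 100*(1 + 100² - 4*100)/(-4 + 100) - 3*(-37)² = 100*(1 + 10000 - 400)/96 - 3*1369 = 100*(1/96)*9601 - 1*4107 = 240025/24 - 4107 = 141457/24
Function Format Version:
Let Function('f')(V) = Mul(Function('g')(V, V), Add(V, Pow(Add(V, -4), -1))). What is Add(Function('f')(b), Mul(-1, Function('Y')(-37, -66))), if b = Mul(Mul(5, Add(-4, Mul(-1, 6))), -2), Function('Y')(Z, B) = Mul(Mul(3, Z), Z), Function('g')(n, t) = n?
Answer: Rational(141457, 24) ≈ 5894.0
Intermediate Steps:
Function('Y')(Z, B) = Mul(3, Pow(Z, 2))
b = 100 (b = Mul(Mul(5, Add(-4, -6)), -2) = Mul(Mul(5, -10), -2) = Mul(-50, -2) = 100)
Function('f')(V) = Mul(V, Add(V, Pow(Add(-4, V), -1))) (Function('f')(V) = Mul(V, Add(V, Pow(Add(V, -4), -1))) = Mul(V, Add(V, Pow(Add(-4, V), -1))))
Add(Function('f')(b), Mul(-1, Function('Y')(-37, -66))) = Add(Mul(100, Pow(Add(-4, 100), -1), Add(1, Pow(100, 2), Mul(-4, 100))), Mul(-1, Mul(3, Pow(-37, 2)))) = Add(Mul(100, Pow(96, -1), Add(1, 10000, -400)), Mul(-1, Mul(3, 1369))) = Add(Mul(100, Rational(1, 96), 9601), Mul(-1, 4107)) = Add(Rational(240025, 24), -4107) = Rational(141457, 24)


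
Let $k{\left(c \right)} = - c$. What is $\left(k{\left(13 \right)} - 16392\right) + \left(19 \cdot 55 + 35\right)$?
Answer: $-15325$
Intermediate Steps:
$\left(k{\left(13 \right)} - 16392\right) + \left(19 \cdot 55 + 35\right) = \left(\left(-1\right) 13 - 16392\right) + \left(19 \cdot 55 + 35\right) = \left(-13 - 16392\right) + \left(1045 + 35\right) = -16405 + 1080 = -15325$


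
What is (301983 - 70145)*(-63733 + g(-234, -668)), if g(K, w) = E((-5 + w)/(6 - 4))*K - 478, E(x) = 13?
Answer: -15591801014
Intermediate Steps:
g(K, w) = -478 + 13*K (g(K, w) = 13*K - 478 = -478 + 13*K)
(301983 - 70145)*(-63733 + g(-234, -668)) = (301983 - 70145)*(-63733 + (-478 + 13*(-234))) = 231838*(-63733 + (-478 - 3042)) = 231838*(-63733 - 3520) = 231838*(-67253) = -15591801014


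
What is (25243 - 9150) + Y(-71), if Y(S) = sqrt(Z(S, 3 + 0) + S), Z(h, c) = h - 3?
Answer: 16093 + I*sqrt(145) ≈ 16093.0 + 12.042*I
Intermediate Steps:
Z(h, c) = -3 + h
Y(S) = sqrt(-3 + 2*S) (Y(S) = sqrt((-3 + S) + S) = sqrt(-3 + 2*S))
(25243 - 9150) + Y(-71) = (25243 - 9150) + sqrt(-3 + 2*(-71)) = 16093 + sqrt(-3 - 142) = 16093 + sqrt(-145) = 16093 + I*sqrt(145)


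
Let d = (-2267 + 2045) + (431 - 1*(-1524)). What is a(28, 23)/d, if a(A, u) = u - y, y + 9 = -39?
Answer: 71/1733 ≈ 0.040969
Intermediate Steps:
y = -48 (y = -9 - 39 = -48)
d = 1733 (d = -222 + (431 + 1524) = -222 + 1955 = 1733)
a(A, u) = 48 + u (a(A, u) = u - 1*(-48) = u + 48 = 48 + u)
a(28, 23)/d = (48 + 23)/1733 = 71*(1/1733) = 71/1733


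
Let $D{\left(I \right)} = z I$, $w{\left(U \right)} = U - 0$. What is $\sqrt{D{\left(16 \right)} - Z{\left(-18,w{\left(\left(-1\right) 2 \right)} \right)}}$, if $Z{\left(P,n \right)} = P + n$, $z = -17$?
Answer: $6 i \sqrt{7} \approx 15.875 i$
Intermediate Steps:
$w{\left(U \right)} = U$ ($w{\left(U \right)} = U + 0 = U$)
$D{\left(I \right)} = - 17 I$
$\sqrt{D{\left(16 \right)} - Z{\left(-18,w{\left(\left(-1\right) 2 \right)} \right)}} = \sqrt{\left(-17\right) 16 - \left(-18 - 2\right)} = \sqrt{-272 - \left(-18 - 2\right)} = \sqrt{-272 - -20} = \sqrt{-272 + 20} = \sqrt{-252} = 6 i \sqrt{7}$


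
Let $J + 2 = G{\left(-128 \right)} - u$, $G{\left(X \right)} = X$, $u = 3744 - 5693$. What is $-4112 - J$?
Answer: $-5931$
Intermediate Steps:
$u = -1949$
$J = 1819$ ($J = -2 - -1821 = -2 + \left(-128 + 1949\right) = -2 + 1821 = 1819$)
$-4112 - J = -4112 - 1819 = -5931$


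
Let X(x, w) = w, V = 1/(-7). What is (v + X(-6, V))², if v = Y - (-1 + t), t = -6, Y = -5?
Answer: 169/49 ≈ 3.4490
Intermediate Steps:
V = -⅐ ≈ -0.14286
v = 2 (v = -5 - (-1 - 6) = -5 - 1*(-7) = -5 + 7 = 2)
(v + X(-6, V))² = (2 - ⅐)² = (13/7)² = 169/49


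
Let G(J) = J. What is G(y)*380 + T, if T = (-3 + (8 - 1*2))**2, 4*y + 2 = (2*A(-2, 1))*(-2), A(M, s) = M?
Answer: 579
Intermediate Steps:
y = 3/2 (y = -1/2 + ((2*(-2))*(-2))/4 = -1/2 + (-4*(-2))/4 = -1/2 + (1/4)*8 = -1/2 + 2 = 3/2 ≈ 1.5000)
T = 9 (T = (-3 + (8 - 2))**2 = (-3 + 6)**2 = 3**2 = 9)
G(y)*380 + T = (3/2)*380 + 9 = 570 + 9 = 579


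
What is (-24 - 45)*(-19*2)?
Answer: 2622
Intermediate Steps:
(-24 - 45)*(-19*2) = -69*(-38) = 2622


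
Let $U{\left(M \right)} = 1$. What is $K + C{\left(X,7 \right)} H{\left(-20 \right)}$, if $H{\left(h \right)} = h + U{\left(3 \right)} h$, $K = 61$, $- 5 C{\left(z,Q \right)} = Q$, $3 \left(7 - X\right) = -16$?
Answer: $117$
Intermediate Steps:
$X = \frac{37}{3}$ ($X = 7 - - \frac{16}{3} = 7 + \frac{16}{3} = \frac{37}{3} \approx 12.333$)
$C{\left(z,Q \right)} = - \frac{Q}{5}$
$H{\left(h \right)} = 2 h$ ($H{\left(h \right)} = h + 1 h = h + h = 2 h$)
$K + C{\left(X,7 \right)} H{\left(-20 \right)} = 61 + \left(- \frac{1}{5}\right) 7 \cdot 2 \left(-20\right) = 61 - -56 = 61 + 56 = 117$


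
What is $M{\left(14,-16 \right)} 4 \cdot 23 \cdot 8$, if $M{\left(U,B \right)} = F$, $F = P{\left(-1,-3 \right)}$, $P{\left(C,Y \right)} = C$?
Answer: $-736$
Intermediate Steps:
$F = -1$
$M{\left(U,B \right)} = -1$
$M{\left(14,-16 \right)} 4 \cdot 23 \cdot 8 = - 4 \cdot 23 \cdot 8 = - 92 \cdot 8 = \left(-1\right) 736 = -736$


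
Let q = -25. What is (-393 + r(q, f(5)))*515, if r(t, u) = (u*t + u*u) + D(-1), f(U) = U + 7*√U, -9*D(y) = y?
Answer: -1148965/9 - 54075*√5 ≈ -2.4858e+5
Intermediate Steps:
D(y) = -y/9
r(t, u) = ⅑ + u² + t*u (r(t, u) = (u*t + u*u) - ⅑*(-1) = (t*u + u²) + ⅑ = (u² + t*u) + ⅑ = ⅑ + u² + t*u)
(-393 + r(q, f(5)))*515 = (-393 + (⅑ + (5 + 7*√5)² - 25*(5 + 7*√5)))*515 = (-393 + (⅑ + (5 + 7*√5)² + (-125 - 175*√5)))*515 = (-393 + (-1124/9 + (5 + 7*√5)² - 175*√5))*515 = (-4661/9 + (5 + 7*√5)² - 175*√5)*515 = -2400415/9 - 90125*√5 + 515*(5 + 7*√5)²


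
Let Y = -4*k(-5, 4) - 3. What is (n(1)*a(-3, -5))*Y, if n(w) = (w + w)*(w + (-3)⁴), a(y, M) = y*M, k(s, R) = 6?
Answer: -66420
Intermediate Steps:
a(y, M) = M*y
Y = -27 (Y = -4*6 - 3 = -24 - 3 = -27)
n(w) = 2*w*(81 + w) (n(w) = (2*w)*(w + 81) = (2*w)*(81 + w) = 2*w*(81 + w))
(n(1)*a(-3, -5))*Y = ((2*1*(81 + 1))*(-5*(-3)))*(-27) = ((2*1*82)*15)*(-27) = (164*15)*(-27) = 2460*(-27) = -66420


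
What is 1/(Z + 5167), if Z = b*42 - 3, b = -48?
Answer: 1/3148 ≈ 0.00031766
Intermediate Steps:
Z = -2019 (Z = -48*42 - 3 = -2016 - 3 = -2019)
1/(Z + 5167) = 1/(-2019 + 5167) = 1/3148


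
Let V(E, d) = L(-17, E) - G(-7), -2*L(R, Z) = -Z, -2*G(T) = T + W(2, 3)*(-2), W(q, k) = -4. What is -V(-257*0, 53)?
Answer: -½ ≈ -0.50000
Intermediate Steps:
G(T) = -4 - T/2 (G(T) = -(T - 4*(-2))/2 = -(T + 8)/2 = -(8 + T)/2 = -4 - T/2)
L(R, Z) = Z/2 (L(R, Z) = -(-1)*Z/2 = Z/2)
V(E, d) = ½ + E/2 (V(E, d) = E/2 - (-4 - ½*(-7)) = E/2 - (-4 + 7/2) = E/2 - 1*(-½) = E/2 + ½ = ½ + E/2)
-V(-257*0, 53) = -(½ + (-257*0)/2) = -(½ + (½)*0) = -(½ + 0) = -1*½ = -½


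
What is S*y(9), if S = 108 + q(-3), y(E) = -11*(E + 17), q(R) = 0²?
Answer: -30888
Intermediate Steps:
q(R) = 0
y(E) = -187 - 11*E (y(E) = -11*(17 + E) = -187 - 11*E)
S = 108 (S = 108 + 0 = 108)
S*y(9) = 108*(-187 - 11*9) = 108*(-187 - 99) = 108*(-286) = -30888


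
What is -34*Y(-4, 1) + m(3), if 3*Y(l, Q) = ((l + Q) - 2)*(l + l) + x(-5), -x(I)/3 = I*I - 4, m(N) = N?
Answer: 791/3 ≈ 263.67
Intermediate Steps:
x(I) = 12 - 3*I² (x(I) = -3*(I*I - 4) = -3*(I² - 4) = -3*(-4 + I²) = 12 - 3*I²)
Y(l, Q) = -21 + 2*l*(-2 + Q + l)/3 (Y(l, Q) = (((l + Q) - 2)*(l + l) + (12 - 3*(-5)²))/3 = (((Q + l) - 2)*(2*l) + (12 - 3*25))/3 = ((-2 + Q + l)*(2*l) + (12 - 75))/3 = (2*l*(-2 + Q + l) - 63)/3 = (-63 + 2*l*(-2 + Q + l))/3 = -21 + 2*l*(-2 + Q + l)/3)
-34*Y(-4, 1) + m(3) = -34*(-21 - 4/3*(-4) + (⅔)*(-4)² + (⅔)*1*(-4)) + 3 = -34*(-21 + 16/3 + (⅔)*16 - 8/3) + 3 = -34*(-21 + 16/3 + 32/3 - 8/3) + 3 = -34*(-23/3) + 3 = 782/3 + 3 = 791/3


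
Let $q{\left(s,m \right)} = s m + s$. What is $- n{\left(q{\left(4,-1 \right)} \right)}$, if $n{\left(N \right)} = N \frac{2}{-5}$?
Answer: $0$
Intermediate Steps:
$q{\left(s,m \right)} = s + m s$ ($q{\left(s,m \right)} = m s + s = s + m s$)
$n{\left(N \right)} = - \frac{2 N}{5}$ ($n{\left(N \right)} = N 2 \left(- \frac{1}{5}\right) = N \left(- \frac{2}{5}\right) = - \frac{2 N}{5}$)
$- n{\left(q{\left(4,-1 \right)} \right)} = - \frac{\left(-2\right) 4 \left(1 - 1\right)}{5} = - \frac{\left(-2\right) 4 \cdot 0}{5} = - \frac{\left(-2\right) 0}{5} = \left(-1\right) 0 = 0$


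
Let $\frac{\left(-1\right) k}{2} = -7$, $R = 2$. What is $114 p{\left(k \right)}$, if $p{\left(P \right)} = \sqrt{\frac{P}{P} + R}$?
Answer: $114 \sqrt{3} \approx 197.45$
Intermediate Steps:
$k = 14$ ($k = \left(-2\right) \left(-7\right) = 14$)
$p{\left(P \right)} = \sqrt{3}$ ($p{\left(P \right)} = \sqrt{\frac{P}{P} + 2} = \sqrt{1 + 2} = \sqrt{3}$)
$114 p{\left(k \right)} = 114 \sqrt{3}$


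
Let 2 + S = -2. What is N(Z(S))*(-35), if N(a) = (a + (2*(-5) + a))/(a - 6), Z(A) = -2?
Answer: -245/4 ≈ -61.250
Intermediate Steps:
S = -4 (S = -2 - 2 = -4)
N(a) = (-10 + 2*a)/(-6 + a) (N(a) = (a + (-10 + a))/(-6 + a) = (-10 + 2*a)/(-6 + a))
N(Z(S))*(-35) = (2*(-5 - 2)/(-6 - 2))*(-35) = (2*(-7)/(-8))*(-35) = (2*(-1/8)*(-7))*(-35) = (7/4)*(-35) = -245/4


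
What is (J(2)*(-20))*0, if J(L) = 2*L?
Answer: 0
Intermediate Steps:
(J(2)*(-20))*0 = ((2*2)*(-20))*0 = (4*(-20))*0 = -80*0 = 0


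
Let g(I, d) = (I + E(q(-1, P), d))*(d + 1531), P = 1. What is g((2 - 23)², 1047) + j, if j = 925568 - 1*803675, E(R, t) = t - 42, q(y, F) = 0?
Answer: 3849681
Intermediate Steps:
E(R, t) = -42 + t
g(I, d) = (1531 + d)*(-42 + I + d) (g(I, d) = (I + (-42 + d))*(d + 1531) = (-42 + I + d)*(1531 + d) = (1531 + d)*(-42 + I + d))
j = 121893 (j = 925568 - 803675 = 121893)
g((2 - 23)², 1047) + j = (-64302 + 1047² + 1489*1047 + 1531*(2 - 23)² + (2 - 23)²*1047) + 121893 = (-64302 + 1096209 + 1558983 + 1531*(-21)² + (-21)²*1047) + 121893 = (-64302 + 1096209 + 1558983 + 1531*441 + 441*1047) + 121893 = (-64302 + 1096209 + 1558983 + 675171 + 461727) + 121893 = 3727788 + 121893 = 3849681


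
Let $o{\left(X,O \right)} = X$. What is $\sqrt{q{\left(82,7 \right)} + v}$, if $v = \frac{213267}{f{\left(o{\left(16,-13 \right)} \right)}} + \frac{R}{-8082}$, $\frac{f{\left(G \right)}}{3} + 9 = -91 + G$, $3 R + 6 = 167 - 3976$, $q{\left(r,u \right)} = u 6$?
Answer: $\frac{i \sqrt{2573745412539}}{56574} \approx 28.357 i$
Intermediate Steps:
$q{\left(r,u \right)} = 6 u$
$R = - \frac{3815}{3}$ ($R = -2 + \frac{167 - 3976}{3} = -2 + \frac{1}{3} \left(-3809\right) = -2 - \frac{3809}{3} = - \frac{3815}{3} \approx -1271.7$)
$f{\left(G \right)} = -300 + 3 G$ ($f{\left(G \right)} = -27 + 3 \left(-91 + G\right) = -27 + \left(-273 + 3 G\right) = -300 + 3 G$)
$v = - \frac{287217239}{339444}$ ($v = \frac{213267}{-300 + 3 \cdot 16} - \frac{3815}{3 \left(-8082\right)} = \frac{213267}{-300 + 48} - - \frac{3815}{24246} = \frac{213267}{-252} + \frac{3815}{24246} = 213267 \left(- \frac{1}{252}\right) + \frac{3815}{24246} = - \frac{71089}{84} + \frac{3815}{24246} = - \frac{287217239}{339444} \approx -846.14$)
$\sqrt{q{\left(82,7 \right)} + v} = \sqrt{6 \cdot 7 - \frac{287217239}{339444}} = \sqrt{42 - \frac{287217239}{339444}} = \sqrt{- \frac{272960591}{339444}} = \frac{i \sqrt{2573745412539}}{56574}$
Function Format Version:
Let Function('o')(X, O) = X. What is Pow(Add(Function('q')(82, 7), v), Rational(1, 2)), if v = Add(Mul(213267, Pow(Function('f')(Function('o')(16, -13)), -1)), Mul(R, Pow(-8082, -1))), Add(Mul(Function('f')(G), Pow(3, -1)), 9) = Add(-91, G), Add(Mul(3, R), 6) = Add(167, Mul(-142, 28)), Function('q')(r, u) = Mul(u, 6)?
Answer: Mul(Rational(1, 56574), I, Pow(2573745412539, Rational(1, 2))) ≈ Mul(28.357, I)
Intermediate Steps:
Function('q')(r, u) = Mul(6, u)
R = Rational(-3815, 3) (R = Add(-2, Mul(Rational(1, 3), Add(167, Mul(-142, 28)))) = Add(-2, Mul(Rational(1, 3), Add(167, -3976))) = Add(-2, Mul(Rational(1, 3), -3809)) = Add(-2, Rational(-3809, 3)) = Rational(-3815, 3) ≈ -1271.7)
Function('f')(G) = Add(-300, Mul(3, G)) (Function('f')(G) = Add(-27, Mul(3, Add(-91, G))) = Add(-27, Add(-273, Mul(3, G))) = Add(-300, Mul(3, G)))
v = Rational(-287217239, 339444) (v = Add(Mul(213267, Pow(Add(-300, Mul(3, 16)), -1)), Mul(Rational(-3815, 3), Pow(-8082, -1))) = Add(Mul(213267, Pow(Add(-300, 48), -1)), Mul(Rational(-3815, 3), Rational(-1, 8082))) = Add(Mul(213267, Pow(-252, -1)), Rational(3815, 24246)) = Add(Mul(213267, Rational(-1, 252)), Rational(3815, 24246)) = Add(Rational(-71089, 84), Rational(3815, 24246)) = Rational(-287217239, 339444) ≈ -846.14)
Pow(Add(Function('q')(82, 7), v), Rational(1, 2)) = Pow(Add(Mul(6, 7), Rational(-287217239, 339444)), Rational(1, 2)) = Pow(Add(42, Rational(-287217239, 339444)), Rational(1, 2)) = Pow(Rational(-272960591, 339444), Rational(1, 2)) = Mul(Rational(1, 56574), I, Pow(2573745412539, Rational(1, 2)))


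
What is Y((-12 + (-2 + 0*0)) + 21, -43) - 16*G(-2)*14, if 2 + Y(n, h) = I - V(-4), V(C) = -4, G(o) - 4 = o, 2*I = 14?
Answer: -439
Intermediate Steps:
I = 7 (I = (½)*14 = 7)
G(o) = 4 + o
Y(n, h) = 9 (Y(n, h) = -2 + (7 - 1*(-4)) = -2 + (7 + 4) = -2 + 11 = 9)
Y((-12 + (-2 + 0*0)) + 21, -43) - 16*G(-2)*14 = 9 - 16*(4 - 2)*14 = 9 - 16*2*14 = 9 - 32*14 = 9 - 1*448 = 9 - 448 = -439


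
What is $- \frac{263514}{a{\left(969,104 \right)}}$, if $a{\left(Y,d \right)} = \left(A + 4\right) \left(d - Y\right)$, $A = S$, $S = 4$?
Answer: $\frac{131757}{3460} \approx 38.08$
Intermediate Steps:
$A = 4$
$a{\left(Y,d \right)} = - 8 Y + 8 d$ ($a{\left(Y,d \right)} = \left(4 + 4\right) \left(d - Y\right) = 8 \left(d - Y\right) = - 8 Y + 8 d$)
$- \frac{263514}{a{\left(969,104 \right)}} = - \frac{263514}{\left(-8\right) 969 + 8 \cdot 104} = - \frac{263514}{-7752 + 832} = - \frac{263514}{-6920} = \left(-263514\right) \left(- \frac{1}{6920}\right) = \frac{131757}{3460}$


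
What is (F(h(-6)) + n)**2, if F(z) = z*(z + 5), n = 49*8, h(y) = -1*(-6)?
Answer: 209764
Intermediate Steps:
h(y) = 6
n = 392
F(z) = z*(5 + z)
(F(h(-6)) + n)**2 = (6*(5 + 6) + 392)**2 = (6*11 + 392)**2 = (66 + 392)**2 = 458**2 = 209764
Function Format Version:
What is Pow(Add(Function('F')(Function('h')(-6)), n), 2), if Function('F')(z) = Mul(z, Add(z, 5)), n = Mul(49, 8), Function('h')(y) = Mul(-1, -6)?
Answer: 209764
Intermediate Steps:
Function('h')(y) = 6
n = 392
Function('F')(z) = Mul(z, Add(5, z))
Pow(Add(Function('F')(Function('h')(-6)), n), 2) = Pow(Add(Mul(6, Add(5, 6)), 392), 2) = Pow(Add(Mul(6, 11), 392), 2) = Pow(Add(66, 392), 2) = Pow(458, 2) = 209764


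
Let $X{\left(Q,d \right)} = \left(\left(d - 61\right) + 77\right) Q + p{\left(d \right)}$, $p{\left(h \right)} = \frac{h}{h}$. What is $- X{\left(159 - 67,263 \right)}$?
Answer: $-25669$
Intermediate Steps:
$p{\left(h \right)} = 1$
$X{\left(Q,d \right)} = 1 + Q \left(16 + d\right)$ ($X{\left(Q,d \right)} = \left(\left(d - 61\right) + 77\right) Q + 1 = \left(\left(-61 + d\right) + 77\right) Q + 1 = \left(16 + d\right) Q + 1 = Q \left(16 + d\right) + 1 = 1 + Q \left(16 + d\right)$)
$- X{\left(159 - 67,263 \right)} = - (1 + 16 \left(159 - 67\right) + \left(159 - 67\right) 263) = - (1 + 16 \cdot 92 + 92 \cdot 263) = - (1 + 1472 + 24196) = \left(-1\right) 25669 = -25669$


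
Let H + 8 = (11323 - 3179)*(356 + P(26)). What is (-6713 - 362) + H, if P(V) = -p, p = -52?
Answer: 3315669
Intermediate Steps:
P(V) = 52 (P(V) = -1*(-52) = 52)
H = 3322744 (H = -8 + (11323 - 3179)*(356 + 52) = -8 + 8144*408 = -8 + 3322752 = 3322744)
(-6713 - 362) + H = (-6713 - 362) + 3322744 = -7075 + 3322744 = 3315669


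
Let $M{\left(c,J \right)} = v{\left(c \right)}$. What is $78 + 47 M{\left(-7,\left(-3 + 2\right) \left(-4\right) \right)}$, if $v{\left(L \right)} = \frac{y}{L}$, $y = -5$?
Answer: $\frac{781}{7} \approx 111.57$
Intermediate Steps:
$v{\left(L \right)} = - \frac{5}{L}$
$M{\left(c,J \right)} = - \frac{5}{c}$
$78 + 47 M{\left(-7,\left(-3 + 2\right) \left(-4\right) \right)} = 78 + 47 \left(- \frac{5}{-7}\right) = 78 + 47 \left(\left(-5\right) \left(- \frac{1}{7}\right)\right) = 78 + 47 \cdot \frac{5}{7} = 78 + \frac{235}{7} = \frac{781}{7}$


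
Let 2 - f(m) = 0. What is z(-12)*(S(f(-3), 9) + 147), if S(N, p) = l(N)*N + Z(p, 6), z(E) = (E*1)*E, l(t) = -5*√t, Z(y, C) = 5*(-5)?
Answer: 17568 - 1440*√2 ≈ 15532.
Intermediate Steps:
f(m) = 2 (f(m) = 2 - 1*0 = 2 + 0 = 2)
Z(y, C) = -25
z(E) = E² (z(E) = E*E = E²)
S(N, p) = -25 - 5*N^(3/2) (S(N, p) = (-5*√N)*N - 25 = -5*N^(3/2) - 25 = -25 - 5*N^(3/2))
z(-12)*(S(f(-3), 9) + 147) = (-12)²*((-25 - 10*√2) + 147) = 144*((-25 - 10*√2) + 147) = 144*(122 - 10*√2) = 17568 - 1440*√2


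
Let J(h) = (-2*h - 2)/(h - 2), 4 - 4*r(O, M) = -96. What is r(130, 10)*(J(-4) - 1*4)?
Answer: -125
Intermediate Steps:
r(O, M) = 25 (r(O, M) = 1 - ¼*(-96) = 1 + 24 = 25)
J(h) = (-2 - 2*h)/(-2 + h)
r(130, 10)*(J(-4) - 1*4) = 25*(2*(-1 - 1*(-4))/(-2 - 4) - 1*4) = 25*(2*(-1 + 4)/(-6) - 4) = 25*(2*(-⅙)*3 - 4) = 25*(-1 - 4) = 25*(-5) = -125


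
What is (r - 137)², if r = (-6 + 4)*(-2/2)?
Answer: 18225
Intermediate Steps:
r = 2 (r = -(-4)/2 = -2*(-1) = 2)
(r - 137)² = (2 - 137)² = (-135)² = 18225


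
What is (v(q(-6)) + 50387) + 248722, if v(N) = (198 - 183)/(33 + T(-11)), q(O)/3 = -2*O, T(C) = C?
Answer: 6580413/22 ≈ 2.9911e+5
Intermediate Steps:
q(O) = -6*O (q(O) = 3*(-2*O) = -6*O)
v(N) = 15/22 (v(N) = (198 - 183)/(33 - 11) = 15/22)
(v(q(-6)) + 50387) + 248722 = (15/22 + 50387) + 248722 = 1108529/22 + 248722 = 6580413/22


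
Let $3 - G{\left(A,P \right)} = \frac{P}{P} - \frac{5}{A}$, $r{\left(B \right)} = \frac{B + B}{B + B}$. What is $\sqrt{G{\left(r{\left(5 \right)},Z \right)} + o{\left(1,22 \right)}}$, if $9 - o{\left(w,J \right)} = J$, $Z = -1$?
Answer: $i \sqrt{6} \approx 2.4495 i$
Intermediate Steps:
$r{\left(B \right)} = 1$ ($r{\left(B \right)} = \frac{2 B}{2 B} = 2 B \frac{1}{2 B} = 1$)
$o{\left(w,J \right)} = 9 - J$
$G{\left(A,P \right)} = 2 + \frac{5}{A}$ ($G{\left(A,P \right)} = 3 - \left(\frac{P}{P} - \frac{5}{A}\right) = 3 - \left(1 - \frac{5}{A}\right) = 2 + \frac{5}{A}$)
$\sqrt{G{\left(r{\left(5 \right)},Z \right)} + o{\left(1,22 \right)}} = \sqrt{\left(2 + \frac{5}{1}\right) + \left(9 - 22\right)} = \sqrt{\left(2 + 5 \cdot 1\right) + \left(9 - 22\right)} = \sqrt{\left(2 + 5\right) - 13} = \sqrt{7 - 13} = \sqrt{-6} = i \sqrt{6}$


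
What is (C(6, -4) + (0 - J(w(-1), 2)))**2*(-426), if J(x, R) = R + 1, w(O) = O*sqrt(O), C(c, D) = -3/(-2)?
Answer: -1917/2 ≈ -958.50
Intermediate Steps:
C(c, D) = 3/2 (C(c, D) = -3*(-1/2) = 3/2)
w(O) = O**(3/2)
J(x, R) = 1 + R
(C(6, -4) + (0 - J(w(-1), 2)))**2*(-426) = (3/2 + (0 - (1 + 2)))**2*(-426) = (3/2 + (0 - 1*3))**2*(-426) = (3/2 + (0 - 3))**2*(-426) = (3/2 - 3)**2*(-426) = (-3/2)**2*(-426) = (9/4)*(-426) = -1917/2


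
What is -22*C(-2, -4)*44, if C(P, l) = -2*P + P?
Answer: -1936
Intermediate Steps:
C(P, l) = -P
-22*C(-2, -4)*44 = -(-22)*(-2)*44 = -22*2*44 = -44*44 = -1936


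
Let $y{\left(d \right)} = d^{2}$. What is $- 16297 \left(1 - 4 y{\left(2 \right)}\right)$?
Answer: $244455$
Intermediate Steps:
$- 16297 \left(1 - 4 y{\left(2 \right)}\right) = - 16297 \left(1 - 4 \cdot 2^{2}\right) = - 16297 \left(1 - 16\right) = \left(-16297\right) \left(-15\right) = 244455$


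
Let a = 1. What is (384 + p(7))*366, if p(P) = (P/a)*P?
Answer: 158478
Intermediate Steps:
p(P) = P² (p(P) = (P/1)*P = (P*1)*P = P*P = P²)
(384 + p(7))*366 = (384 + 7²)*366 = (384 + 49)*366 = 433*366 = 158478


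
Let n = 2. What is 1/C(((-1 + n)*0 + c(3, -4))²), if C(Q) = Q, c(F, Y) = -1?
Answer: 1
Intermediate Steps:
1/C(((-1 + n)*0 + c(3, -4))²) = 1/(((-1 + 2)*0 - 1)²) = 1/((1*0 - 1)²) = 1/((0 - 1)²) = 1/((-1)²) = 1/1 = 1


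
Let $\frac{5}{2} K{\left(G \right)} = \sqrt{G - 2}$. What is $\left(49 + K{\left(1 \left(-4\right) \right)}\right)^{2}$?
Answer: $\frac{60001}{25} + \frac{196 i \sqrt{6}}{5} \approx 2400.0 + 96.02 i$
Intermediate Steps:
$K{\left(G \right)} = \frac{2 \sqrt{-2 + G}}{5}$ ($K{\left(G \right)} = \frac{2 \sqrt{G - 2}}{5} = \frac{2 \sqrt{-2 + G}}{5}$)
$\left(49 + K{\left(1 \left(-4\right) \right)}\right)^{2} = \left(49 + \frac{2 \sqrt{-2 + 1 \left(-4\right)}}{5}\right)^{2} = \left(49 + \frac{2 \sqrt{-2 - 4}}{5}\right)^{2} = \left(49 + \frac{2 \sqrt{-6}}{5}\right)^{2} = \left(49 + \frac{2 i \sqrt{6}}{5}\right)^{2}$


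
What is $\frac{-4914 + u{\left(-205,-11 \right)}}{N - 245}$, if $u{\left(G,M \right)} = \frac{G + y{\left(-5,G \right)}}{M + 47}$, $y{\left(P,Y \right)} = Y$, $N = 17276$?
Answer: $- \frac{88657}{306558} \approx -0.2892$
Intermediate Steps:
$u{\left(G,M \right)} = \frac{2 G}{47 + M}$ ($u{\left(G,M \right)} = \frac{G + G}{M + 47} = \frac{2 G}{47 + M}$)
$\frac{-4914 + u{\left(-205,-11 \right)}}{N - 245} = \frac{-4914 + 2 \left(-205\right) \frac{1}{47 - 11}}{17276 - 245} = \frac{-4914 + 2 \left(-205\right) \frac{1}{36}}{17031} = \left(-4914 + 2 \left(-205\right) \frac{1}{36}\right) \frac{1}{17031} = \left(-4914 - \frac{205}{18}\right) \frac{1}{17031} = \left(- \frac{88657}{18}\right) \frac{1}{17031} = - \frac{88657}{306558}$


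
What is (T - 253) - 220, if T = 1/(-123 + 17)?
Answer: -50139/106 ≈ -473.01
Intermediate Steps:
T = -1/106 (T = 1/(-106) = -1/106 ≈ -0.0094340)
(T - 253) - 220 = (-1/106 - 253) - 220 = -26819/106 - 220 = -50139/106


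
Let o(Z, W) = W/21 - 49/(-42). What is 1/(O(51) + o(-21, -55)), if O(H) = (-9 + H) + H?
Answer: 42/3845 ≈ 0.010923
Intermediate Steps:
O(H) = -9 + 2*H
o(Z, W) = 7/6 + W/21 (o(Z, W) = W*(1/21) - 49*(-1/42) = W/21 + 7/6 = 7/6 + W/21)
1/(O(51) + o(-21, -55)) = 1/((-9 + 2*51) + (7/6 + (1/21)*(-55))) = 1/((-9 + 102) + (7/6 - 55/21)) = 1/(93 - 61/42) = 1/(3845/42) = 42/3845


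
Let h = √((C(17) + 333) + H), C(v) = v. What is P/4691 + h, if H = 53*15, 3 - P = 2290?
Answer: -2287/4691 + √1145 ≈ 33.350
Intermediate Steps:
P = -2287 (P = 3 - 1*2290 = 3 - 2290 = -2287)
H = 795
h = √1145 (h = √((17 + 333) + 795) = √(350 + 795) = √1145 ≈ 33.838)
P/4691 + h = -2287/4691 + √1145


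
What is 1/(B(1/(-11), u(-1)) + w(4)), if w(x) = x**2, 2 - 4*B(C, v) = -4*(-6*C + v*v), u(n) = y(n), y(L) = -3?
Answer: 22/573 ≈ 0.038394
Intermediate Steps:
u(n) = -3
B(C, v) = 1/2 + v**2 - 6*C (B(C, v) = 1/2 - (-1)*(-6*C + v*v) = 1/2 - (-1)*(-6*C + v**2) = 1/2 - (-1)*(v**2 - 6*C) = 1/2 - (-4*v**2 + 24*C)/4 = 1/2 + (v**2 - 6*C) = 1/2 + v**2 - 6*C)
1/(B(1/(-11), u(-1)) + w(4)) = 1/((1/2 + (-3)**2 - 6/(-11)) + 4**2) = 1/((1/2 + 9 - 6*(-1/11)) + 16) = 1/((1/2 + 9 + 6/11) + 16) = 1/(221/22 + 16) = 1/(573/22) = 22/573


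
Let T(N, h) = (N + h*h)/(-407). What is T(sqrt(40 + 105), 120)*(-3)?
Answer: 43200/407 + 3*sqrt(145)/407 ≈ 106.23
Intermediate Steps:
T(N, h) = -N/407 - h**2/407 (T(N, h) = (N + h**2)*(-1/407) = -N/407 - h**2/407)
T(sqrt(40 + 105), 120)*(-3) = (-sqrt(40 + 105)/407 - 1/407*120**2)*(-3) = (-sqrt(145)/407 - 1/407*14400)*(-3) = (-sqrt(145)/407 - 14400/407)*(-3) = (-14400/407 - sqrt(145)/407)*(-3) = 43200/407 + 3*sqrt(145)/407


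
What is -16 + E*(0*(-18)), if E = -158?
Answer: -16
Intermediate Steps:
-16 + E*(0*(-18)) = -16 - 0*(-18) = -16 - 158*0 = -16 + 0 = -16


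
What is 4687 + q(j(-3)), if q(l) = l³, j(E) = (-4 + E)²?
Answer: 122336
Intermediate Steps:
4687 + q(j(-3)) = 4687 + ((-4 - 3)²)³ = 4687 + ((-7)²)³ = 4687 + 49³ = 4687 + 117649 = 122336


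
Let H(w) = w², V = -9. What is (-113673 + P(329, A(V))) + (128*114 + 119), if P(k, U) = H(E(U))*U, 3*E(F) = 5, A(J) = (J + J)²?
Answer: -98062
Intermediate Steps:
A(J) = 4*J² (A(J) = (2*J)² = 4*J²)
E(F) = 5/3 (E(F) = (⅓)*5 = 5/3)
P(k, U) = 25*U/9 (P(k, U) = (5/3)²*U = 25*U/9)
(-113673 + P(329, A(V))) + (128*114 + 119) = (-113673 + 25*(4*(-9)²)/9) + (128*114 + 119) = (-113673 + 25*(4*81)/9) + (14592 + 119) = (-113673 + (25/9)*324) + 14711 = (-113673 + 900) + 14711 = -112773 + 14711 = -98062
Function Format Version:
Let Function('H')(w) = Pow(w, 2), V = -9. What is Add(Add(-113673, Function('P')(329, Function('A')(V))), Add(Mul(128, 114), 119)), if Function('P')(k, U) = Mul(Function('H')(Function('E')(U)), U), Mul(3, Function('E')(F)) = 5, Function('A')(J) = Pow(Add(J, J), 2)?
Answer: -98062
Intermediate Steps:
Function('A')(J) = Mul(4, Pow(J, 2)) (Function('A')(J) = Pow(Mul(2, J), 2) = Mul(4, Pow(J, 2)))
Function('E')(F) = Rational(5, 3) (Function('E')(F) = Mul(Rational(1, 3), 5) = Rational(5, 3))
Function('P')(k, U) = Mul(Rational(25, 9), U) (Function('P')(k, U) = Mul(Pow(Rational(5, 3), 2), U) = Mul(Rational(25, 9), U))
Add(Add(-113673, Function('P')(329, Function('A')(V))), Add(Mul(128, 114), 119)) = Add(Add(-113673, Mul(Rational(25, 9), Mul(4, Pow(-9, 2)))), Add(Mul(128, 114), 119)) = Add(Add(-113673, Mul(Rational(25, 9), Mul(4, 81))), Add(14592, 119)) = Add(Add(-113673, Mul(Rational(25, 9), 324)), 14711) = Add(Add(-113673, 900), 14711) = Add(-112773, 14711) = -98062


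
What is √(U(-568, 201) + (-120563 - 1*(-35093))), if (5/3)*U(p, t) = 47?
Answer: I*√2136045/5 ≈ 292.3*I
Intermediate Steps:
U(p, t) = 141/5 (U(p, t) = (⅗)*47 = 141/5)
√(U(-568, 201) + (-120563 - 1*(-35093))) = √(141/5 + (-120563 - 1*(-35093))) = √(141/5 + (-120563 + 35093)) = √(141/5 - 85470) = √(-427209/5) = I*√2136045/5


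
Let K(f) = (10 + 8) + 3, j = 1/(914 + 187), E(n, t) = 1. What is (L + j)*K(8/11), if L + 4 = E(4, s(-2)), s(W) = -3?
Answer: -23114/367 ≈ -62.981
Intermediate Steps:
j = 1/1101 ≈ 0.00090826
K(f) = 21 (K(f) = 18 + 3 = 21)
L = -3 (L = -4 + 1 = -3)
(L + j)*K(8/11) = (-3 + 1/1101)*21 = -3302/1101*21 = -23114/367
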